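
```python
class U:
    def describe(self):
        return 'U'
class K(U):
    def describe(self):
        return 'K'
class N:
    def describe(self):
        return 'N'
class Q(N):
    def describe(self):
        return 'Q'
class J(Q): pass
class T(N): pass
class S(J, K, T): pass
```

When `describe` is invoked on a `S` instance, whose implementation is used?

L[S] = S + merge(L[J], L[K], L[T], [J K T])
  take J:  [J Q N object] + [K U object] + [T N object] + [J K T]
  take Q:  [Q N object] + [K U object] + [T N object] + [K T]
  take K:  [N object] + [K U object] + [T N object] + [K T]
  take U:  [N object] + [U object] + [T N object] + [T]
  take T:  [N object] + [object] + [T N object] + [T]
  take N:  [N object] + [object] + [N object]
  take object:  [object] + [object] + [object]
MRO: S J Q K U T N object
describe is defined in: K, N, Q, U. First along the MRO is Q.

Q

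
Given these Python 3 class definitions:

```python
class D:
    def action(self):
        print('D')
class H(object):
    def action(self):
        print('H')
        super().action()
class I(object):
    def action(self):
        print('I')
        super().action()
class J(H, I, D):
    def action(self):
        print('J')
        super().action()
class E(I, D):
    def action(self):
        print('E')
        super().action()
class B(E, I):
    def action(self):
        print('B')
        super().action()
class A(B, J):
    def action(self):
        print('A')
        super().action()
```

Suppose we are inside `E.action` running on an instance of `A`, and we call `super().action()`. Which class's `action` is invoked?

L[A] = A + merge(L[B], L[J], [B J])
  take B:  [B E I D object] + [J H I D object] + [B J]
  take E:  [E I D object] + [J H I D object] + [J]
  take J:  [I D object] + [J H I D object] + [J]
  take H:  [I D object] + [H I D object]
  take I:  [I D object] + [I D object]
  take D:  [D object] + [D object]
  take object:  [object] + [object]
MRO: A B E J H I D object
super() in E.action on a A instance goes to the class after E in A's MRO: J.

J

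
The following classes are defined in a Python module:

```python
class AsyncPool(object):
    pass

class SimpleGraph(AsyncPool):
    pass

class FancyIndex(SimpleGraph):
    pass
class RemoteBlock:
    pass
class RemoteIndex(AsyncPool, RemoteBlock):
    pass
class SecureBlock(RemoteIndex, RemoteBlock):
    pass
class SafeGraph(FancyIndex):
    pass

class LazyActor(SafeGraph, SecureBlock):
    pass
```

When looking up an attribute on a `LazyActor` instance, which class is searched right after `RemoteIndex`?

AsyncPool

L[LazyActor] = LazyActor + merge(L[SafeGraph], L[SecureBlock], [SafeGraph SecureBlock])
  take SafeGraph:  [SafeGraph FancyIndex SimpleGraph AsyncPool object] + [SecureBlock RemoteIndex AsyncPool RemoteBlock object] + [SafeGraph SecureBlock]
  take FancyIndex:  [FancyIndex SimpleGraph AsyncPool object] + [SecureBlock RemoteIndex AsyncPool RemoteBlock object] + [SecureBlock]
  take SimpleGraph:  [SimpleGraph AsyncPool object] + [SecureBlock RemoteIndex AsyncPool RemoteBlock object] + [SecureBlock]
  take SecureBlock:  [AsyncPool object] + [SecureBlock RemoteIndex AsyncPool RemoteBlock object] + [SecureBlock]
  take RemoteIndex:  [AsyncPool object] + [RemoteIndex AsyncPool RemoteBlock object]
  take AsyncPool:  [AsyncPool object] + [AsyncPool RemoteBlock object]
  take RemoteBlock:  [object] + [RemoteBlock object]
  take object:  [object] + [object]
MRO: LazyActor SafeGraph FancyIndex SimpleGraph SecureBlock RemoteIndex AsyncPool RemoteBlock object
RemoteIndex is at position 5; next is AsyncPool.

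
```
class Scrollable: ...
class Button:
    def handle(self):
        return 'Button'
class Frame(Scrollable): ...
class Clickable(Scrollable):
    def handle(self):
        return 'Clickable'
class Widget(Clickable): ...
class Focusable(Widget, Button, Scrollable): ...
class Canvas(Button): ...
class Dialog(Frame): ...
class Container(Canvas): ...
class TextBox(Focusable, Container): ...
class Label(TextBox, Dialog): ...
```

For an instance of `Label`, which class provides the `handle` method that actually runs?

L[Label] = Label + merge(L[TextBox], L[Dialog], [TextBox Dialog])
  take TextBox:  [TextBox Focusable Widget Clickable Container Canvas Button Scrollable object] + [Dialog Frame Scrollable object] + [TextBox Dialog]
  take Focusable:  [Focusable Widget Clickable Container Canvas Button Scrollable object] + [Dialog Frame Scrollable object] + [Dialog]
  take Widget:  [Widget Clickable Container Canvas Button Scrollable object] + [Dialog Frame Scrollable object] + [Dialog]
  take Clickable:  [Clickable Container Canvas Button Scrollable object] + [Dialog Frame Scrollable object] + [Dialog]
  take Container:  [Container Canvas Button Scrollable object] + [Dialog Frame Scrollable object] + [Dialog]
  take Canvas:  [Canvas Button Scrollable object] + [Dialog Frame Scrollable object] + [Dialog]
  take Button:  [Button Scrollable object] + [Dialog Frame Scrollable object] + [Dialog]
  take Dialog:  [Scrollable object] + [Dialog Frame Scrollable object] + [Dialog]
  take Frame:  [Scrollable object] + [Frame Scrollable object]
  take Scrollable:  [Scrollable object] + [Scrollable object]
  take object:  [object] + [object]
MRO: Label TextBox Focusable Widget Clickable Container Canvas Button Dialog Frame Scrollable object
handle is defined in: Button, Clickable. First along the MRO is Clickable.

Clickable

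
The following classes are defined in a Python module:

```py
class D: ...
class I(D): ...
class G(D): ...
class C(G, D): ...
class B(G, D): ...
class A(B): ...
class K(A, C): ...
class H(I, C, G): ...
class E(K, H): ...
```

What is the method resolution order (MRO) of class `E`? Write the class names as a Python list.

[E, K, A, B, H, I, C, G, D, object]

L[E] = E + merge(L[K], L[H], [K H])
  take K:  [K A B C G D object] + [H I C G D object] + [K H]
  take A:  [A B C G D object] + [H I C G D object] + [H]
  take B:  [B C G D object] + [H I C G D object] + [H]
  take H:  [C G D object] + [H I C G D object] + [H]
  take I:  [C G D object] + [I C G D object]
  take C:  [C G D object] + [C G D object]
  take G:  [G D object] + [G D object]
  take D:  [D object] + [D object]
  take object:  [object] + [object]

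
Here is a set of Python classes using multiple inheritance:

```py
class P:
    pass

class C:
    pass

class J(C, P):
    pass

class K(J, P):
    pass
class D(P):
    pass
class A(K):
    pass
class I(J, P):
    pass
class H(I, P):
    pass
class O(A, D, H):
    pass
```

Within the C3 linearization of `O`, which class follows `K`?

D

L[O] = O + merge(L[A], L[D], L[H], [A D H])
  take A:  [A K J C P object] + [D P object] + [H I J C P object] + [A D H]
  take K:  [K J C P object] + [D P object] + [H I J C P object] + [D H]
  take D:  [J C P object] + [D P object] + [H I J C P object] + [D H]
  take H:  [J C P object] + [P object] + [H I J C P object] + [H]
  take I:  [J C P object] + [P object] + [I J C P object]
  take J:  [J C P object] + [P object] + [J C P object]
  take C:  [C P object] + [P object] + [C P object]
  take P:  [P object] + [P object] + [P object]
  take object:  [object] + [object] + [object]
MRO: O A K D H I J C P object
K is at position 2; next is D.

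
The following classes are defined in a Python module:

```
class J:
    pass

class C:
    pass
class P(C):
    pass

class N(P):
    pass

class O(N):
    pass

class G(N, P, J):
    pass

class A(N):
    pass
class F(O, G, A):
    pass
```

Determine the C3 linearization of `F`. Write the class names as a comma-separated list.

F, O, G, A, N, P, C, J, object

L[F] = F + merge(L[O], L[G], L[A], [O G A])
  take O:  [O N P C object] + [G N P C J object] + [A N P C object] + [O G A]
  take G:  [N P C object] + [G N P C J object] + [A N P C object] + [G A]
  take A:  [N P C object] + [N P C J object] + [A N P C object] + [A]
  take N:  [N P C object] + [N P C J object] + [N P C object]
  take P:  [P C object] + [P C J object] + [P C object]
  take C:  [C object] + [C J object] + [C object]
  take J:  [object] + [J object] + [object]
  take object:  [object] + [object] + [object]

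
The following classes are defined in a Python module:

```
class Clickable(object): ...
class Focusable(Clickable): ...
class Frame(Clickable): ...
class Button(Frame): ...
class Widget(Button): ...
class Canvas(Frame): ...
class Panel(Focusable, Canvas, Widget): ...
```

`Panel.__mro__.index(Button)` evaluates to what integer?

L[Panel] = Panel + merge(L[Focusable], L[Canvas], L[Widget], [Focusable Canvas Widget])
  take Focusable:  [Focusable Clickable object] + [Canvas Frame Clickable object] + [Widget Button Frame Clickable object] + [Focusable Canvas Widget]
  take Canvas:  [Clickable object] + [Canvas Frame Clickable object] + [Widget Button Frame Clickable object] + [Canvas Widget]
  take Widget:  [Clickable object] + [Frame Clickable object] + [Widget Button Frame Clickable object] + [Widget]
  take Button:  [Clickable object] + [Frame Clickable object] + [Button Frame Clickable object]
  take Frame:  [Clickable object] + [Frame Clickable object] + [Frame Clickable object]
  take Clickable:  [Clickable object] + [Clickable object] + [Clickable object]
  take object:  [object] + [object] + [object]
MRO: Panel Focusable Canvas Widget Button Frame Clickable object
Button sits at index 4.

4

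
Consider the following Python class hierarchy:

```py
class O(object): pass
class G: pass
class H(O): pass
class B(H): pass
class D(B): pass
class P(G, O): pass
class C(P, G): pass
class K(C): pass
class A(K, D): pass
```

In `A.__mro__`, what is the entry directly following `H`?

O

L[A] = A + merge(L[K], L[D], [K D])
  take K:  [K C P G O object] + [D B H O object] + [K D]
  take C:  [C P G O object] + [D B H O object] + [D]
  take P:  [P G O object] + [D B H O object] + [D]
  take G:  [G O object] + [D B H O object] + [D]
  take D:  [O object] + [D B H O object] + [D]
  take B:  [O object] + [B H O object]
  take H:  [O object] + [H O object]
  take O:  [O object] + [O object]
  take object:  [object] + [object]
MRO: A K C P G D B H O object
H is at position 7; next is O.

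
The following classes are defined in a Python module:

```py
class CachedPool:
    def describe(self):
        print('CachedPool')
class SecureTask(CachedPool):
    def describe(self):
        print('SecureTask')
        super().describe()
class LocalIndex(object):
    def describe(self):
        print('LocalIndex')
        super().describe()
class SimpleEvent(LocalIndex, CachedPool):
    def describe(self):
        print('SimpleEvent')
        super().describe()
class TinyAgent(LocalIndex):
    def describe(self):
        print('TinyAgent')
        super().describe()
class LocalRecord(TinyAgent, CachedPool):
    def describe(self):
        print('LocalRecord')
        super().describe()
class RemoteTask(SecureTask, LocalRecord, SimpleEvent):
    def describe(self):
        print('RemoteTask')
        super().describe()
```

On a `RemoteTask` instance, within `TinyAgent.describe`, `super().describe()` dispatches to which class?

SimpleEvent

L[RemoteTask] = RemoteTask + merge(L[SecureTask], L[LocalRecord], L[SimpleEvent], [SecureTask LocalRecord SimpleEvent])
  take SecureTask:  [SecureTask CachedPool object] + [LocalRecord TinyAgent LocalIndex CachedPool object] + [SimpleEvent LocalIndex CachedPool object] + [SecureTask LocalRecord SimpleEvent]
  take LocalRecord:  [CachedPool object] + [LocalRecord TinyAgent LocalIndex CachedPool object] + [SimpleEvent LocalIndex CachedPool object] + [LocalRecord SimpleEvent]
  take TinyAgent:  [CachedPool object] + [TinyAgent LocalIndex CachedPool object] + [SimpleEvent LocalIndex CachedPool object] + [SimpleEvent]
  take SimpleEvent:  [CachedPool object] + [LocalIndex CachedPool object] + [SimpleEvent LocalIndex CachedPool object] + [SimpleEvent]
  take LocalIndex:  [CachedPool object] + [LocalIndex CachedPool object] + [LocalIndex CachedPool object]
  take CachedPool:  [CachedPool object] + [CachedPool object] + [CachedPool object]
  take object:  [object] + [object] + [object]
MRO: RemoteTask SecureTask LocalRecord TinyAgent SimpleEvent LocalIndex CachedPool object
super() in TinyAgent.describe on a RemoteTask instance goes to the class after TinyAgent in RemoteTask's MRO: SimpleEvent.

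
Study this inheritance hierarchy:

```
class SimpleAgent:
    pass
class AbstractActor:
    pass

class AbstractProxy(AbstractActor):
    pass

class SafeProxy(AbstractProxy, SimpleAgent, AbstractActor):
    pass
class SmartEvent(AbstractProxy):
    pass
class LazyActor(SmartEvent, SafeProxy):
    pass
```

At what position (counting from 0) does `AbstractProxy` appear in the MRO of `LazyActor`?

3

L[LazyActor] = LazyActor + merge(L[SmartEvent], L[SafeProxy], [SmartEvent SafeProxy])
  take SmartEvent:  [SmartEvent AbstractProxy AbstractActor object] + [SafeProxy AbstractProxy SimpleAgent AbstractActor object] + [SmartEvent SafeProxy]
  take SafeProxy:  [AbstractProxy AbstractActor object] + [SafeProxy AbstractProxy SimpleAgent AbstractActor object] + [SafeProxy]
  take AbstractProxy:  [AbstractProxy AbstractActor object] + [AbstractProxy SimpleAgent AbstractActor object]
  take SimpleAgent:  [AbstractActor object] + [SimpleAgent AbstractActor object]
  take AbstractActor:  [AbstractActor object] + [AbstractActor object]
  take object:  [object] + [object]
MRO: LazyActor SmartEvent SafeProxy AbstractProxy SimpleAgent AbstractActor object
AbstractProxy sits at index 3.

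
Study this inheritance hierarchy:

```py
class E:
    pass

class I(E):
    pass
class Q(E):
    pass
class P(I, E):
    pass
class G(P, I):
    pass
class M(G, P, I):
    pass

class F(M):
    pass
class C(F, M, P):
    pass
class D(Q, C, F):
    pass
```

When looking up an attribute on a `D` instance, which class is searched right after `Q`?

C

L[D] = D + merge(L[Q], L[C], L[F], [Q C F])
  take Q:  [Q E object] + [C F M G P I E object] + [F M G P I E object] + [Q C F]
  take C:  [E object] + [C F M G P I E object] + [F M G P I E object] + [C F]
  take F:  [E object] + [F M G P I E object] + [F M G P I E object] + [F]
  take M:  [E object] + [M G P I E object] + [M G P I E object]
  take G:  [E object] + [G P I E object] + [G P I E object]
  take P:  [E object] + [P I E object] + [P I E object]
  take I:  [E object] + [I E object] + [I E object]
  take E:  [E object] + [E object] + [E object]
  take object:  [object] + [object] + [object]
MRO: D Q C F M G P I E object
Q is at position 1; next is C.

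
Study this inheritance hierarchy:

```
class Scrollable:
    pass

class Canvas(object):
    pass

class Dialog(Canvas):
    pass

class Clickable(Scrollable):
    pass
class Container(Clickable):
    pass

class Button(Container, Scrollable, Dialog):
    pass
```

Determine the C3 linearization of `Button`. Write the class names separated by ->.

Button -> Container -> Clickable -> Scrollable -> Dialog -> Canvas -> object

L[Button] = Button + merge(L[Container], L[Scrollable], L[Dialog], [Container Scrollable Dialog])
  take Container:  [Container Clickable Scrollable object] + [Scrollable object] + [Dialog Canvas object] + [Container Scrollable Dialog]
  take Clickable:  [Clickable Scrollable object] + [Scrollable object] + [Dialog Canvas object] + [Scrollable Dialog]
  take Scrollable:  [Scrollable object] + [Scrollable object] + [Dialog Canvas object] + [Scrollable Dialog]
  take Dialog:  [object] + [object] + [Dialog Canvas object] + [Dialog]
  take Canvas:  [object] + [object] + [Canvas object]
  take object:  [object] + [object] + [object]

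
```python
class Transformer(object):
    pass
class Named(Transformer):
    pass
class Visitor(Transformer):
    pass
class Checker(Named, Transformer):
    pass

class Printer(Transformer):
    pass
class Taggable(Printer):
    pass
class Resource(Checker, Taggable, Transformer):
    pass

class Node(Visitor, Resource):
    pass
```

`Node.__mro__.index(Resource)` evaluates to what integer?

2

L[Node] = Node + merge(L[Visitor], L[Resource], [Visitor Resource])
  take Visitor:  [Visitor Transformer object] + [Resource Checker Named Taggable Printer Transformer object] + [Visitor Resource]
  take Resource:  [Transformer object] + [Resource Checker Named Taggable Printer Transformer object] + [Resource]
  take Checker:  [Transformer object] + [Checker Named Taggable Printer Transformer object]
  take Named:  [Transformer object] + [Named Taggable Printer Transformer object]
  take Taggable:  [Transformer object] + [Taggable Printer Transformer object]
  take Printer:  [Transformer object] + [Printer Transformer object]
  take Transformer:  [Transformer object] + [Transformer object]
  take object:  [object] + [object]
MRO: Node Visitor Resource Checker Named Taggable Printer Transformer object
Resource sits at index 2.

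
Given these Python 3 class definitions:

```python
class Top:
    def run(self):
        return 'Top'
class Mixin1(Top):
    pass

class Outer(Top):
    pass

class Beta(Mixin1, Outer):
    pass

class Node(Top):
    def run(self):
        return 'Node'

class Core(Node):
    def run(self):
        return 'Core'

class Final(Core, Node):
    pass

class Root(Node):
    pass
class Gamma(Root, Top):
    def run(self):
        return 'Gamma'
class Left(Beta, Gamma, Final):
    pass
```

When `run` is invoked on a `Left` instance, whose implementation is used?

Gamma

L[Left] = Left + merge(L[Beta], L[Gamma], L[Final], [Beta Gamma Final])
  take Beta:  [Beta Mixin1 Outer Top object] + [Gamma Root Node Top object] + [Final Core Node Top object] + [Beta Gamma Final]
  take Mixin1:  [Mixin1 Outer Top object] + [Gamma Root Node Top object] + [Final Core Node Top object] + [Gamma Final]
  take Outer:  [Outer Top object] + [Gamma Root Node Top object] + [Final Core Node Top object] + [Gamma Final]
  take Gamma:  [Top object] + [Gamma Root Node Top object] + [Final Core Node Top object] + [Gamma Final]
  take Root:  [Top object] + [Root Node Top object] + [Final Core Node Top object] + [Final]
  take Final:  [Top object] + [Node Top object] + [Final Core Node Top object] + [Final]
  take Core:  [Top object] + [Node Top object] + [Core Node Top object]
  take Node:  [Top object] + [Node Top object] + [Node Top object]
  take Top:  [Top object] + [Top object] + [Top object]
  take object:  [object] + [object] + [object]
MRO: Left Beta Mixin1 Outer Gamma Root Final Core Node Top object
run is defined in: Core, Gamma, Node, Top. First along the MRO is Gamma.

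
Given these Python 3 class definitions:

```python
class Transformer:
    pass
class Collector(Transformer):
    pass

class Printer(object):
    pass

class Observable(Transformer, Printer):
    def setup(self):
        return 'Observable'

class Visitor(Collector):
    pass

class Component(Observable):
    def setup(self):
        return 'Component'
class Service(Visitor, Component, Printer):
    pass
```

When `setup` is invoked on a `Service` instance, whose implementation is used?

Component

L[Service] = Service + merge(L[Visitor], L[Component], L[Printer], [Visitor Component Printer])
  take Visitor:  [Visitor Collector Transformer object] + [Component Observable Transformer Printer object] + [Printer object] + [Visitor Component Printer]
  take Collector:  [Collector Transformer object] + [Component Observable Transformer Printer object] + [Printer object] + [Component Printer]
  take Component:  [Transformer object] + [Component Observable Transformer Printer object] + [Printer object] + [Component Printer]
  take Observable:  [Transformer object] + [Observable Transformer Printer object] + [Printer object] + [Printer]
  take Transformer:  [Transformer object] + [Transformer Printer object] + [Printer object] + [Printer]
  take Printer:  [object] + [Printer object] + [Printer object] + [Printer]
  take object:  [object] + [object] + [object]
MRO: Service Visitor Collector Component Observable Transformer Printer object
setup is defined in: Component, Observable. First along the MRO is Component.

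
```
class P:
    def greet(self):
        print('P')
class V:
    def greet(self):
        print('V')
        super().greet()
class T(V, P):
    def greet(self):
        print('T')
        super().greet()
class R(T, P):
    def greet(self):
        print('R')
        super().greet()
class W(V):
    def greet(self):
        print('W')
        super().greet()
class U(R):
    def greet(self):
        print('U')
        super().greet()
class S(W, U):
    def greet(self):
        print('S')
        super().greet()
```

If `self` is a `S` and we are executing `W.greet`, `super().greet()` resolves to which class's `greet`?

L[S] = S + merge(L[W], L[U], [W U])
  take W:  [W V object] + [U R T V P object] + [W U]
  take U:  [V object] + [U R T V P object] + [U]
  take R:  [V object] + [R T V P object]
  take T:  [V object] + [T V P object]
  take V:  [V object] + [V P object]
  take P:  [object] + [P object]
  take object:  [object] + [object]
MRO: S W U R T V P object
super() in W.greet on a S instance goes to the class after W in S's MRO: U.

U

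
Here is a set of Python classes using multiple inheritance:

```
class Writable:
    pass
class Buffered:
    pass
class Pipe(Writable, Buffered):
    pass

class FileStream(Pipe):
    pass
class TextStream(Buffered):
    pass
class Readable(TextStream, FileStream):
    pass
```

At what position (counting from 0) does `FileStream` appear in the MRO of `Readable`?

L[Readable] = Readable + merge(L[TextStream], L[FileStream], [TextStream FileStream])
  take TextStream:  [TextStream Buffered object] + [FileStream Pipe Writable Buffered object] + [TextStream FileStream]
  take FileStream:  [Buffered object] + [FileStream Pipe Writable Buffered object] + [FileStream]
  take Pipe:  [Buffered object] + [Pipe Writable Buffered object]
  take Writable:  [Buffered object] + [Writable Buffered object]
  take Buffered:  [Buffered object] + [Buffered object]
  take object:  [object] + [object]
MRO: Readable TextStream FileStream Pipe Writable Buffered object
FileStream sits at index 2.

2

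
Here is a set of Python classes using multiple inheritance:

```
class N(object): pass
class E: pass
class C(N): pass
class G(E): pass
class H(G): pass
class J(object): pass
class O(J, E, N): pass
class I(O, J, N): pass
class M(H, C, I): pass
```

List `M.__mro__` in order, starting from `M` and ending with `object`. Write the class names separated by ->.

M -> H -> G -> C -> I -> O -> J -> E -> N -> object

L[M] = M + merge(L[H], L[C], L[I], [H C I])
  take H:  [H G E object] + [C N object] + [I O J E N object] + [H C I]
  take G:  [G E object] + [C N object] + [I O J E N object] + [C I]
  take C:  [E object] + [C N object] + [I O J E N object] + [C I]
  take I:  [E object] + [N object] + [I O J E N object] + [I]
  take O:  [E object] + [N object] + [O J E N object]
  take J:  [E object] + [N object] + [J E N object]
  take E:  [E object] + [N object] + [E N object]
  take N:  [object] + [N object] + [N object]
  take object:  [object] + [object] + [object]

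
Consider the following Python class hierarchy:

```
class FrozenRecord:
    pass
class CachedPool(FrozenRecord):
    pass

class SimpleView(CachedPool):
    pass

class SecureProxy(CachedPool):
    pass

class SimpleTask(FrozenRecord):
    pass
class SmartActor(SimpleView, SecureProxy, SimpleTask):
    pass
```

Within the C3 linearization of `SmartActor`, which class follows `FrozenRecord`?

object

L[SmartActor] = SmartActor + merge(L[SimpleView], L[SecureProxy], L[SimpleTask], [SimpleView SecureProxy SimpleTask])
  take SimpleView:  [SimpleView CachedPool FrozenRecord object] + [SecureProxy CachedPool FrozenRecord object] + [SimpleTask FrozenRecord object] + [SimpleView SecureProxy SimpleTask]
  take SecureProxy:  [CachedPool FrozenRecord object] + [SecureProxy CachedPool FrozenRecord object] + [SimpleTask FrozenRecord object] + [SecureProxy SimpleTask]
  take CachedPool:  [CachedPool FrozenRecord object] + [CachedPool FrozenRecord object] + [SimpleTask FrozenRecord object] + [SimpleTask]
  take SimpleTask:  [FrozenRecord object] + [FrozenRecord object] + [SimpleTask FrozenRecord object] + [SimpleTask]
  take FrozenRecord:  [FrozenRecord object] + [FrozenRecord object] + [FrozenRecord object]
  take object:  [object] + [object] + [object]
MRO: SmartActor SimpleView SecureProxy CachedPool SimpleTask FrozenRecord object
FrozenRecord is at position 5; next is object.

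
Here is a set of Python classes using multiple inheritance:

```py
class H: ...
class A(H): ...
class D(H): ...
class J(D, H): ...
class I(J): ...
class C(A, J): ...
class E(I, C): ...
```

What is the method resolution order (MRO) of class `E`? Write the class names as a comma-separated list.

L[E] = E + merge(L[I], L[C], [I C])
  take I:  [I J D H object] + [C A J D H object] + [I C]
  take C:  [J D H object] + [C A J D H object] + [C]
  take A:  [J D H object] + [A J D H object]
  take J:  [J D H object] + [J D H object]
  take D:  [D H object] + [D H object]
  take H:  [H object] + [H object]
  take object:  [object] + [object]

E, I, C, A, J, D, H, object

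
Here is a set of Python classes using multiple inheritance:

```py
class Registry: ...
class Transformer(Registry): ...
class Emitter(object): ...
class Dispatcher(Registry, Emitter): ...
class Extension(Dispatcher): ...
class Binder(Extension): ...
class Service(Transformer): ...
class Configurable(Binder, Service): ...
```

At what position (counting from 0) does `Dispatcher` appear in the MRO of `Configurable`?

L[Configurable] = Configurable + merge(L[Binder], L[Service], [Binder Service])
  take Binder:  [Binder Extension Dispatcher Registry Emitter object] + [Service Transformer Registry object] + [Binder Service]
  take Extension:  [Extension Dispatcher Registry Emitter object] + [Service Transformer Registry object] + [Service]
  take Dispatcher:  [Dispatcher Registry Emitter object] + [Service Transformer Registry object] + [Service]
  take Service:  [Registry Emitter object] + [Service Transformer Registry object] + [Service]
  take Transformer:  [Registry Emitter object] + [Transformer Registry object]
  take Registry:  [Registry Emitter object] + [Registry object]
  take Emitter:  [Emitter object] + [object]
  take object:  [object] + [object]
MRO: Configurable Binder Extension Dispatcher Service Transformer Registry Emitter object
Dispatcher sits at index 3.

3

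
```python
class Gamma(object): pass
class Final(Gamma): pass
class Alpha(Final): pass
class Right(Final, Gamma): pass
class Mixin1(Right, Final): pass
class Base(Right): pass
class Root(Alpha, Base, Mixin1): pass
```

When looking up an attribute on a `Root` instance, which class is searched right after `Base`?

Mixin1

L[Root] = Root + merge(L[Alpha], L[Base], L[Mixin1], [Alpha Base Mixin1])
  take Alpha:  [Alpha Final Gamma object] + [Base Right Final Gamma object] + [Mixin1 Right Final Gamma object] + [Alpha Base Mixin1]
  take Base:  [Final Gamma object] + [Base Right Final Gamma object] + [Mixin1 Right Final Gamma object] + [Base Mixin1]
  take Mixin1:  [Final Gamma object] + [Right Final Gamma object] + [Mixin1 Right Final Gamma object] + [Mixin1]
  take Right:  [Final Gamma object] + [Right Final Gamma object] + [Right Final Gamma object]
  take Final:  [Final Gamma object] + [Final Gamma object] + [Final Gamma object]
  take Gamma:  [Gamma object] + [Gamma object] + [Gamma object]
  take object:  [object] + [object] + [object]
MRO: Root Alpha Base Mixin1 Right Final Gamma object
Base is at position 2; next is Mixin1.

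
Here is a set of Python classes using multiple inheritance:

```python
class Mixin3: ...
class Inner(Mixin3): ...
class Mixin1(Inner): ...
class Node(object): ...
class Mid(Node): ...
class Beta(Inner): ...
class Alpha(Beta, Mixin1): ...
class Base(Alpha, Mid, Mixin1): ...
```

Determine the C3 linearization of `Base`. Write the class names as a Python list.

[Base, Alpha, Beta, Mid, Mixin1, Inner, Mixin3, Node, object]

L[Base] = Base + merge(L[Alpha], L[Mid], L[Mixin1], [Alpha Mid Mixin1])
  take Alpha:  [Alpha Beta Mixin1 Inner Mixin3 object] + [Mid Node object] + [Mixin1 Inner Mixin3 object] + [Alpha Mid Mixin1]
  take Beta:  [Beta Mixin1 Inner Mixin3 object] + [Mid Node object] + [Mixin1 Inner Mixin3 object] + [Mid Mixin1]
  take Mid:  [Mixin1 Inner Mixin3 object] + [Mid Node object] + [Mixin1 Inner Mixin3 object] + [Mid Mixin1]
  take Mixin1:  [Mixin1 Inner Mixin3 object] + [Node object] + [Mixin1 Inner Mixin3 object] + [Mixin1]
  take Inner:  [Inner Mixin3 object] + [Node object] + [Inner Mixin3 object]
  take Mixin3:  [Mixin3 object] + [Node object] + [Mixin3 object]
  take Node:  [object] + [Node object] + [object]
  take object:  [object] + [object] + [object]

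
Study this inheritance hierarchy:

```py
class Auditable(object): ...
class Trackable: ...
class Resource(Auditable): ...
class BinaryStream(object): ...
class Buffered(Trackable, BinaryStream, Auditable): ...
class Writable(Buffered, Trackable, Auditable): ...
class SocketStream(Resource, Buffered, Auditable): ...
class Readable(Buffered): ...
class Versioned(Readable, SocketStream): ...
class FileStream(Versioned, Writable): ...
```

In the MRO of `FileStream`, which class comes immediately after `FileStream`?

L[FileStream] = FileStream + merge(L[Versioned], L[Writable], [Versioned Writable])
  take Versioned:  [Versioned Readable SocketStream Resource Buffered Trackable BinaryStream Auditable object] + [Writable Buffered Trackable BinaryStream Auditable object] + [Versioned Writable]
  take Readable:  [Readable SocketStream Resource Buffered Trackable BinaryStream Auditable object] + [Writable Buffered Trackable BinaryStream Auditable object] + [Writable]
  take SocketStream:  [SocketStream Resource Buffered Trackable BinaryStream Auditable object] + [Writable Buffered Trackable BinaryStream Auditable object] + [Writable]
  take Resource:  [Resource Buffered Trackable BinaryStream Auditable object] + [Writable Buffered Trackable BinaryStream Auditable object] + [Writable]
  take Writable:  [Buffered Trackable BinaryStream Auditable object] + [Writable Buffered Trackable BinaryStream Auditable object] + [Writable]
  take Buffered:  [Buffered Trackable BinaryStream Auditable object] + [Buffered Trackable BinaryStream Auditable object]
  take Trackable:  [Trackable BinaryStream Auditable object] + [Trackable BinaryStream Auditable object]
  take BinaryStream:  [BinaryStream Auditable object] + [BinaryStream Auditable object]
  take Auditable:  [Auditable object] + [Auditable object]
  take object:  [object] + [object]
MRO: FileStream Versioned Readable SocketStream Resource Writable Buffered Trackable BinaryStream Auditable object
FileStream is at position 0; next is Versioned.

Versioned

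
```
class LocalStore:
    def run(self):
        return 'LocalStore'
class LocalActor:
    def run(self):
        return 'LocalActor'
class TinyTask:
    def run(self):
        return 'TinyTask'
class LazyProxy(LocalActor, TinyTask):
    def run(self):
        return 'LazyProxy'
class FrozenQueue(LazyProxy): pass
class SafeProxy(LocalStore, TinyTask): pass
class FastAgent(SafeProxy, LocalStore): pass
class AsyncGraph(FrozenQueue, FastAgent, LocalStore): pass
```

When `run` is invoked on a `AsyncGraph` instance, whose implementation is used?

L[AsyncGraph] = AsyncGraph + merge(L[FrozenQueue], L[FastAgent], L[LocalStore], [FrozenQueue FastAgent LocalStore])
  take FrozenQueue:  [FrozenQueue LazyProxy LocalActor TinyTask object] + [FastAgent SafeProxy LocalStore TinyTask object] + [LocalStore object] + [FrozenQueue FastAgent LocalStore]
  take LazyProxy:  [LazyProxy LocalActor TinyTask object] + [FastAgent SafeProxy LocalStore TinyTask object] + [LocalStore object] + [FastAgent LocalStore]
  take LocalActor:  [LocalActor TinyTask object] + [FastAgent SafeProxy LocalStore TinyTask object] + [LocalStore object] + [FastAgent LocalStore]
  take FastAgent:  [TinyTask object] + [FastAgent SafeProxy LocalStore TinyTask object] + [LocalStore object] + [FastAgent LocalStore]
  take SafeProxy:  [TinyTask object] + [SafeProxy LocalStore TinyTask object] + [LocalStore object] + [LocalStore]
  take LocalStore:  [TinyTask object] + [LocalStore TinyTask object] + [LocalStore object] + [LocalStore]
  take TinyTask:  [TinyTask object] + [TinyTask object] + [object]
  take object:  [object] + [object] + [object]
MRO: AsyncGraph FrozenQueue LazyProxy LocalActor FastAgent SafeProxy LocalStore TinyTask object
run is defined in: LazyProxy, LocalActor, LocalStore, TinyTask. First along the MRO is LazyProxy.

LazyProxy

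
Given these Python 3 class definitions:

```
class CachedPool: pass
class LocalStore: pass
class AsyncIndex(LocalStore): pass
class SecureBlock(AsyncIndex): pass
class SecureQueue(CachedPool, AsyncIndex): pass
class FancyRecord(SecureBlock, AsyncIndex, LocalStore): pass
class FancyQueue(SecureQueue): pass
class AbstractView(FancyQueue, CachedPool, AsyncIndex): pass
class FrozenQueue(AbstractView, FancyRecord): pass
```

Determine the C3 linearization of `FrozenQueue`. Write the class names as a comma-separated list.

L[FrozenQueue] = FrozenQueue + merge(L[AbstractView], L[FancyRecord], [AbstractView FancyRecord])
  take AbstractView:  [AbstractView FancyQueue SecureQueue CachedPool AsyncIndex LocalStore object] + [FancyRecord SecureBlock AsyncIndex LocalStore object] + [AbstractView FancyRecord]
  take FancyQueue:  [FancyQueue SecureQueue CachedPool AsyncIndex LocalStore object] + [FancyRecord SecureBlock AsyncIndex LocalStore object] + [FancyRecord]
  take SecureQueue:  [SecureQueue CachedPool AsyncIndex LocalStore object] + [FancyRecord SecureBlock AsyncIndex LocalStore object] + [FancyRecord]
  take CachedPool:  [CachedPool AsyncIndex LocalStore object] + [FancyRecord SecureBlock AsyncIndex LocalStore object] + [FancyRecord]
  take FancyRecord:  [AsyncIndex LocalStore object] + [FancyRecord SecureBlock AsyncIndex LocalStore object] + [FancyRecord]
  take SecureBlock:  [AsyncIndex LocalStore object] + [SecureBlock AsyncIndex LocalStore object]
  take AsyncIndex:  [AsyncIndex LocalStore object] + [AsyncIndex LocalStore object]
  take LocalStore:  [LocalStore object] + [LocalStore object]
  take object:  [object] + [object]

FrozenQueue, AbstractView, FancyQueue, SecureQueue, CachedPool, FancyRecord, SecureBlock, AsyncIndex, LocalStore, object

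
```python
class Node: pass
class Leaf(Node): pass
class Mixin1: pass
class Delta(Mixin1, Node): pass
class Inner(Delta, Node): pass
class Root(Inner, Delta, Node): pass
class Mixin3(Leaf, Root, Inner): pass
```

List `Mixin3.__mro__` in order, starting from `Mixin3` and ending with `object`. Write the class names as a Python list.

L[Mixin3] = Mixin3 + merge(L[Leaf], L[Root], L[Inner], [Leaf Root Inner])
  take Leaf:  [Leaf Node object] + [Root Inner Delta Mixin1 Node object] + [Inner Delta Mixin1 Node object] + [Leaf Root Inner]
  take Root:  [Node object] + [Root Inner Delta Mixin1 Node object] + [Inner Delta Mixin1 Node object] + [Root Inner]
  take Inner:  [Node object] + [Inner Delta Mixin1 Node object] + [Inner Delta Mixin1 Node object] + [Inner]
  take Delta:  [Node object] + [Delta Mixin1 Node object] + [Delta Mixin1 Node object]
  take Mixin1:  [Node object] + [Mixin1 Node object] + [Mixin1 Node object]
  take Node:  [Node object] + [Node object] + [Node object]
  take object:  [object] + [object] + [object]

[Mixin3, Leaf, Root, Inner, Delta, Mixin1, Node, object]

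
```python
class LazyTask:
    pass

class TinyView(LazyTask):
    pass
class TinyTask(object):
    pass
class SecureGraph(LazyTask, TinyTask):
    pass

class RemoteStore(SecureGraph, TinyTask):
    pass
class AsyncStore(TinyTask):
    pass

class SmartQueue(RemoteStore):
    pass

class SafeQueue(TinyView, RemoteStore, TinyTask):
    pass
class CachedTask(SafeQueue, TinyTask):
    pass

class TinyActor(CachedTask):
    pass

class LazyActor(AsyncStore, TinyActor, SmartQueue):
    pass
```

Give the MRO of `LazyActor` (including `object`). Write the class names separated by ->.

L[LazyActor] = LazyActor + merge(L[AsyncStore], L[TinyActor], L[SmartQueue], [AsyncStore TinyActor SmartQueue])
  take AsyncStore:  [AsyncStore TinyTask object] + [TinyActor CachedTask SafeQueue TinyView RemoteStore SecureGraph LazyTask TinyTask object] + [SmartQueue RemoteStore SecureGraph LazyTask TinyTask object] + [AsyncStore TinyActor SmartQueue]
  take TinyActor:  [TinyTask object] + [TinyActor CachedTask SafeQueue TinyView RemoteStore SecureGraph LazyTask TinyTask object] + [SmartQueue RemoteStore SecureGraph LazyTask TinyTask object] + [TinyActor SmartQueue]
  take CachedTask:  [TinyTask object] + [CachedTask SafeQueue TinyView RemoteStore SecureGraph LazyTask TinyTask object] + [SmartQueue RemoteStore SecureGraph LazyTask TinyTask object] + [SmartQueue]
  take SafeQueue:  [TinyTask object] + [SafeQueue TinyView RemoteStore SecureGraph LazyTask TinyTask object] + [SmartQueue RemoteStore SecureGraph LazyTask TinyTask object] + [SmartQueue]
  take TinyView:  [TinyTask object] + [TinyView RemoteStore SecureGraph LazyTask TinyTask object] + [SmartQueue RemoteStore SecureGraph LazyTask TinyTask object] + [SmartQueue]
  take SmartQueue:  [TinyTask object] + [RemoteStore SecureGraph LazyTask TinyTask object] + [SmartQueue RemoteStore SecureGraph LazyTask TinyTask object] + [SmartQueue]
  take RemoteStore:  [TinyTask object] + [RemoteStore SecureGraph LazyTask TinyTask object] + [RemoteStore SecureGraph LazyTask TinyTask object]
  take SecureGraph:  [TinyTask object] + [SecureGraph LazyTask TinyTask object] + [SecureGraph LazyTask TinyTask object]
  take LazyTask:  [TinyTask object] + [LazyTask TinyTask object] + [LazyTask TinyTask object]
  take TinyTask:  [TinyTask object] + [TinyTask object] + [TinyTask object]
  take object:  [object] + [object] + [object]

LazyActor -> AsyncStore -> TinyActor -> CachedTask -> SafeQueue -> TinyView -> SmartQueue -> RemoteStore -> SecureGraph -> LazyTask -> TinyTask -> object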